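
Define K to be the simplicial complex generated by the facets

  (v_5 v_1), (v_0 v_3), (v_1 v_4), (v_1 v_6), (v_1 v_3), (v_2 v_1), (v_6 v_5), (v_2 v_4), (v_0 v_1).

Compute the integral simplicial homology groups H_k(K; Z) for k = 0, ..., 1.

H_0 ≅ Z,  H_1 ≅ Z^3.

Take the total order v_0 < v_1 < v_2 < v_3 < v_4 < v_5 < v_6 on the vertex set. Then K (dimension 1) consists of the simplices:

  0-simplices (7): [v_0], [v_1], [v_2], [v_3], [v_4], [v_5], [v_6]
  1-simplices (9): [v_0,v_1], [v_0,v_3], [v_1,v_2], [v_1,v_3], [v_1,v_4], [v_1,v_5], [v_1,v_6], [v_2,v_4], [v_5,v_6]

so the chain groups are C_0 ≅ Z^7, C_1 ≅ Z^9.

Boundary ∂_1: C_1 → C_0 is given by ∂[p,q] = [q] − [p].
This gives a 7×9 integer matrix of rank 6; reducing to Smith normal form yields diagonal entries (1,1,1,1,1,1).

Now H_k = ker ∂_k / im ∂_{k+1}, so:

  H_0: rank C_0 − rank ∂_1 = 7 − 6 = 1, and the invariant factors of ∂_1 are all 1, so H_0 ≅ Z.
  H_1: rank ker ∂_1 − rank ∂_2 = (9 − 6) − 0 = 3, and there is no ∂_2, so H_1 ≅ Z^3.

(K is a triangulation of a wedge of 3 circles.)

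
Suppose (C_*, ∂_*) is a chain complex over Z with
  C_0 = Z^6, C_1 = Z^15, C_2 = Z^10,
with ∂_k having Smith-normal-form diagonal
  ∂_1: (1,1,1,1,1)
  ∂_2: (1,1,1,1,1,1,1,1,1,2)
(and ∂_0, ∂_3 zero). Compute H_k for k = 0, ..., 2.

H_0: b_0 = 6 − 0 − 5 = 1; torsion from ∂_1 factors > 1: none. So H_0 ≅ Z.
H_1: b_1 = 15 − 5 − 10 = 0; torsion from ∂_2 factors > 1: [2]. So H_1 ≅ Z/2.
H_2: b_2 = 10 − 10 − 0 = 0; torsion from ∂_3 factors > 1: none. So H_2 ≅ 0.

H_0 ≅ Z,  H_1 ≅ Z/2,  H_2 = 0.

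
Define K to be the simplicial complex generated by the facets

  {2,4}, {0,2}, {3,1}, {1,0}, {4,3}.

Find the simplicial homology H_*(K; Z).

Order the vertices as 0 < 1 < 2 < 3 < 4. Listing each simplex with vertices in this order, K has dimension 1 with simplices:

  0-simplices (5): [0], [1], [2], [3], [4]
  1-simplices (5): [0,1], [0,2], [1,3], [2,4], [3,4]

so the chain groups are C_0 ≅ Z^5, C_1 ≅ Z^5.

Boundary ∂_1: C_1 → C_0 sends each edge [p,q] (with p < q) to q − p. For instance
  ∂[0,1] = [1] − [0].
As a 5×5 matrix over Z this has rank 4, with invariant factors (1,1,1,1).

Now H_k = ker ∂_k / im ∂_{k+1}, so:

  H_0: rank C_0 − rank ∂_1 = 5 − 4 = 1, and the invariant factors of ∂_1 are all 1, so H_0 ≅ Z.
  H_1: rank ker ∂_1 − rank ∂_2 = (5 − 4) − 0 = 1, and there is no ∂_2, so H_1 ≅ Z.

H_0 = Z,  H_1 = Z.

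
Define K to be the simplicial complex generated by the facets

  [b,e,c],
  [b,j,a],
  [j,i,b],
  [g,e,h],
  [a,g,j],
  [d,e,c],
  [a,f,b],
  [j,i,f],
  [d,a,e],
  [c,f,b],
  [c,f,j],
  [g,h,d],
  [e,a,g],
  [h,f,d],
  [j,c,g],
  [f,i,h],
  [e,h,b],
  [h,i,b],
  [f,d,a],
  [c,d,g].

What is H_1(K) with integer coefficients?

H_1 = Z ⊕ Z/2.

K has 10 vertices, 30 edges, 20 triangles.
rank ∂_1 = 9, rank ∂_2 = 20 ⇒ b_1 = 30 − 9 − 20 = 1; ∂_2 has invariant factor(s) [2] giving torsion. So H_1 = Z ⊕ Z/2.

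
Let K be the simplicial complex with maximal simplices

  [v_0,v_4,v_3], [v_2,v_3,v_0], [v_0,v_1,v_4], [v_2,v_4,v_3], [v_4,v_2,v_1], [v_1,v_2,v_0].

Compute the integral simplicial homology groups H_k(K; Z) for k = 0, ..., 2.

H_0 = Z,  H_1 = 0,  H_2 = Z.

We work with the vertex ordering v_0 < v_1 < v_2 < v_3 < v_4. The simplices of K, each written with vertices in increasing order, are:

  0-simplices (5): [v_0], [v_1], [v_2], [v_3], [v_4]
  1-simplices (9): [v_0,v_1], [v_0,v_2], [v_0,v_3], [v_0,v_4], [v_1,v_2], [v_1,v_4], [v_2,v_3], [v_2,v_4], [v_3,v_4]
  2-simplices (6): [v_0,v_1,v_2], [v_0,v_1,v_4], [v_0,v_2,v_3], [v_0,v_3,v_4], [v_1,v_2,v_4], [v_2,v_3,v_4]

giving chain groups C_0 ≅ Z^5, C_1 ≅ Z^9, C_2 ≅ Z^6.

The boundary map ∂_1: C_1 → C_0 is given by ∂[p,q] = [q] − [p].
As a 5×9 matrix over Z this has rank 4, with invariant factors (1,1,1,1).

Boundary ∂_2: C_2 → C_1 maps a triangle to the signed sum of its edges. For instance
  ∂[v_0,v_1,v_4] = [v_1,v_4] − [v_0,v_4] + [v_0,v_1],
  ∂[v_0,v_2,v_3] = [v_2,v_3] − [v_0,v_3] + [v_0,v_2].
The resulting 9×6 matrix has rank 5, and its Smith normal form has invariant factors (1,1,1,1,1).

Computing H_k = (kernel of ∂_k) / (image of ∂_{k+1}):

  H_0: rank C_0 − rank ∂_1 = 5 − 4 = 1, and the invariant factors of ∂_1 are all 1, so H_0 ≅ Z.
  H_1: rank ker ∂_1 − rank ∂_2 = (9 − 4) − 5 = 0, and the invariant factors of ∂_2 are all 1, so H_1 ≅ 0.
  H_2: rank ker ∂_2 − rank ∂_3 = (6 − 5) − 0 = 1, and there is no ∂_3, so H_2 ≅ Z.

As a check, the Euler characteristic is 5 − 9 + 6 = 2, which agrees with 1 − 0 + 1 = 2.
(K is a triangulation of the 2-sphere S^2.)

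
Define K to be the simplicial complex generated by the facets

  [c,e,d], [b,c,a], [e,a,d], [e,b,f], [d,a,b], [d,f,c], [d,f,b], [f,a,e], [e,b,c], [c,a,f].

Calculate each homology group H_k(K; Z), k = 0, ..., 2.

H_0 ≅ Z,  H_1 ≅ Z/2Z,  H_2 = 0.

We work with the vertex ordering a < b < c < d < e < f. The simplices of K, each written with vertices in increasing order, are:

  0-simplices (6): a, b, c, d, e, f
  1-simplices (15): ab, ac, ad, ae, af, bc, bd, be, bf, cd, ce, cf, de, df, ef
  2-simplices (10): abc, abd, acf, ade, aef, bce, bdf, bef, cde, cdf

so the chain groups are C_0 ≅ Z^6, C_1 ≅ Z^15, C_2 ≅ Z^10.

Boundary ∂_1: C_1 → C_0 is given by ∂[p,q] = [q] − [p]. For instance
  ∂cd = d − c.
The 6×15 boundary matrix has rank 5 and Smith normal form diag(1,1,1,1,1).

∂_2: C_2 → C_1 maps a triangle to the signed sum of its edges. For instance
  ∂bce = ce − be + bc,
  ∂bdf = df − bf + bd.
This gives a 15×10 integer matrix of rank 10; reducing to Smith normal form yields diagonal entries (1,1,1,1,1,1,1,1,1,2).

Computing H_k = (kernel of ∂_k) / (image of ∂_{k+1}):

  H_0: rank C_0 − rank ∂_1 = 6 − 5 = 1, and the invariant factors of ∂_1 are all 1, so H_0 ≅ Z.
  H_1: rank ker ∂_1 − rank ∂_2 = (15 − 5) − 10 = 0, and ∂_2 has invariant factor 2 > 1, so H_1 ≅ Z/2Z.
  H_2: rank ker ∂_2 − rank ∂_3 = (10 − 10) − 0 = 0, and there is no ∂_3, so H_2 ≅ 0.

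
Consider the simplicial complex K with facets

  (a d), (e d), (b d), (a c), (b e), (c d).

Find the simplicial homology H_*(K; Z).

H_0 ≅ Z,  H_1 ≅ Z^2.

Order the vertices as a < b < c < d < e. Listing each simplex with vertices in this order, K has dimension 1 with simplices:

  0-simplices (5): a, b, c, d, e
  1-simplices (6): ac, ad, bd, be, cd, de

giving chain groups C_0 ≅ Z^5, C_1 ≅ Z^6.

Boundary ∂_1: C_1 → C_0 maps an edge to its endpoints' difference, ∂[p,q] = q − p.
The resulting 5×6 matrix has rank 4, and its Smith normal form has invariant factors (1,1,1,1).

From H_k ≅ ker(∂_k) / im(∂_{k+1}) we obtain:

  H_0: rank C_0 − rank ∂_1 = 5 − 4 = 1, and the invariant factors of ∂_1 are all 1, so H_0 ≅ Z.
  H_1: rank ker ∂_1 − rank ∂_2 = (6 − 4) − 0 = 2, and there is no ∂_2, so H_1 ≅ Z^2.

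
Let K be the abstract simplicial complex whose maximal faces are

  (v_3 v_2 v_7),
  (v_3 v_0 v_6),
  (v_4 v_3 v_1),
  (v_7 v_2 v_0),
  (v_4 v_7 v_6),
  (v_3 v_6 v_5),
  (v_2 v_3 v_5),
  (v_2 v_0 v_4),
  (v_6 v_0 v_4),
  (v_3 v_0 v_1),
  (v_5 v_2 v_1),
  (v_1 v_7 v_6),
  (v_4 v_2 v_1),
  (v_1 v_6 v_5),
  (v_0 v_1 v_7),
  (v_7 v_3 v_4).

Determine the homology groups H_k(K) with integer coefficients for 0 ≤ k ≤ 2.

K has 8 vertices, 24 edges, 16 triangles.
rank ∂_0 = 0, rank ∂_1 = 7 ⇒ b_0 = 8 − 0 − 7 = 1; all invariant factors of ∂_1 are 1 so no torsion. So H_0 ≅ Z.
rank ∂_1 = 7, rank ∂_2 = 15 ⇒ b_1 = 24 − 7 − 15 = 2; all invariant factors of ∂_2 are 1 so no torsion. So H_1 ≅ Z^2.
rank ∂_2 = 15, rank ∂_3 = 0 ⇒ b_2 = 16 − 15 − 0 = 1. So H_2 ≅ Z.

H_0 = Z,  H_1 = Z^2,  H_2 = Z.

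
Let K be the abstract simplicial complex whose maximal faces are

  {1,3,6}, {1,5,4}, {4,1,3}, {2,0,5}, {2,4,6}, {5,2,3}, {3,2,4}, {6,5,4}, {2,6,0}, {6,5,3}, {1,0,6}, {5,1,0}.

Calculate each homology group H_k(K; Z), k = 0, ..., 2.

We work with the vertex ordering 0 < 1 < 2 < 3 < 4 < 5 < 6. The simplices of K, each written with vertices in increasing order, are:

  0-simplices (7): [0], [1], [2], [3], [4], [5], [6]
  1-simplices (18): [0,1], [0,2], [0,5], [0,6], [1,3], [1,4], [1,5], [1,6], [2,3], [2,4], [2,5], [2,6], [3,4], [3,5], [3,6], [4,5], [4,6], [5,6]
  2-simplices (12): [0,1,5], [0,1,6], [0,2,5], [0,2,6], [1,3,4], [1,3,6], [1,4,5], [2,3,4], [2,3,5], [2,4,6], [3,5,6], [4,5,6]

Hence C_0 ≅ Z^7, C_1 ≅ Z^18, C_2 ≅ Z^12.

The boundary map ∂_1: C_1 → C_0 is given by ∂[p,q] = [q] − [p]. For instance
  ∂[1,4] = [4] − [1].
The resulting 7×18 matrix has rank 6, and its Smith normal form has invariant factors (1,1,1,1,1,1).

∂_2: C_2 → C_1 maps a triangle to the signed sum of its edges. For instance
  ∂[0,2,6] = [2,6] − [0,6] + [0,2],
  ∂[4,5,6] = [5,6] − [4,6] + [4,5].
The 18×12 boundary matrix has rank 12 and Smith normal form diag(1,1,1,1,1,1,1,1,1,1,1,2).

Now H_k = ker ∂_k / im ∂_{k+1}, so:

  H_0: rank C_0 − rank ∂_1 = 7 − 6 = 1, and the invariant factors of ∂_1 are all 1, so H_0 ≅ Z.
  H_1: rank ker ∂_1 − rank ∂_2 = (18 − 6) − 12 = 0, and ∂_2 has invariant factor 2 > 1, so H_1 ≅ Z/2Z.
  H_2: rank ker ∂_2 − rank ∂_3 = (12 − 12) − 0 = 0, and there is no ∂_3, so H_2 ≅ 0.

(K is a triangulation of the real projective plane RP^2.)

H_0 ≅ Z,  H_1 ≅ Z/2Z,  H_2 = 0.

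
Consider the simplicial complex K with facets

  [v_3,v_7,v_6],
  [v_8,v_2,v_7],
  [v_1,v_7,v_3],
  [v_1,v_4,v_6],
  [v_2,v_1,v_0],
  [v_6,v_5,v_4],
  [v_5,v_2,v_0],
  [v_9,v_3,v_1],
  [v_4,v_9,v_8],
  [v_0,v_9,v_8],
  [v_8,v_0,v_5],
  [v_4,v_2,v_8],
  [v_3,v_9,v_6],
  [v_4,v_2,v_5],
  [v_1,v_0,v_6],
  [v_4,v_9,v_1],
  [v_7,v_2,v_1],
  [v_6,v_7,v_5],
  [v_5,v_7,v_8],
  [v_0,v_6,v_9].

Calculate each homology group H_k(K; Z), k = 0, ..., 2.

H_0 ≅ Z,  H_1 ≅ Z ⊕ Z/2,  H_2 = 0.

K has 10 vertices, 30 edges, 20 triangles.
rank ∂_0 = 0, rank ∂_1 = 9 ⇒ b_0 = 10 − 0 − 9 = 1; all invariant factors of ∂_1 are 1 so no torsion. So H_0 ≅ Z.
rank ∂_1 = 9, rank ∂_2 = 20 ⇒ b_1 = 30 − 9 − 20 = 1; ∂_2 has invariant factor(s) [2] giving torsion. So H_1 ≅ Z ⊕ Z/2.
rank ∂_2 = 20, rank ∂_3 = 0 ⇒ b_2 = 20 − 20 − 0 = 0. So H_2 ≅ 0.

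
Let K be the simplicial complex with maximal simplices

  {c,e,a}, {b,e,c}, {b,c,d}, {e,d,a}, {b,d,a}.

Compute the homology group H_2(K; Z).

H_2 = 0.

Order the vertices as a < b < c < d < e. Listing each simplex with vertices in this order, K has dimension 2 with simplices:

  0-simplices (5): a, b, c, d, e
  1-simplices (10): ab, ac, ad, ae, bc, bd, be, cd, ce, de
  2-simplices (5): abd, ace, ade, bcd, bce

so the chain groups are C_0 ≅ Z^5, C_1 ≅ Z^10, C_2 ≅ Z^5.

Boundary ∂_1: C_1 → C_0 maps an edge to its endpoints' difference, ∂[p,q] = q − p. For instance
  ∂de = e − d.
This gives a 5×10 integer matrix of rank 4; reducing to Smith normal form yields diagonal entries (1,1,1,1).

∂_2: C_2 → C_1 sends each 2-simplex [p,q,r] to [q,r] − [p,r] + [p,q]. For instance
  ∂bcd = cd − bd + bc,
  ∂abd = bd − ad + ab.
The 10×5 boundary matrix has rank 5 and Smith normal form diag(1,1,1,1,1).

Reading off H_k = ker ∂_k / im ∂_{k+1}:

  H_2: rank ker ∂_2 − rank ∂_3 = (5 − 5) − 0 = 0, and there is no ∂_3, so H_2 ≅ 0.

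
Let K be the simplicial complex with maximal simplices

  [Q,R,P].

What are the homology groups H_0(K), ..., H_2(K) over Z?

Order the vertices as P < Q < R. Listing each simplex with vertices in this order, K has dimension 2 with simplices:

  0-simplices (3): P, Q, R
  1-simplices (3): PQ, PR, QR
  2-simplices (1): PQR

so the chain groups are C_0 ≅ Z^3, C_1 ≅ Z^3, C_2 ≅ Z^1.

∂_1: C_1 → C_0 is given by ∂[p,q] = [q] − [p]. For instance
  ∂PR = R − P.
This gives a 3×3 integer matrix of rank 2; reducing to Smith normal form yields diagonal entries (1,1).

∂_2: C_2 → C_1 maps a triangle to the signed sum of its edges. For instance
  ∂PQR = QR − PR + PQ.
As a 3×1 matrix over Z this has rank 1, with invariant factors (1).

From H_k ≅ ker(∂_k) / im(∂_{k+1}) we obtain:

  H_0: rank C_0 − rank ∂_1 = 3 − 2 = 1, and the invariant factors of ∂_1 are all 1, so H_0 = Z.
  H_1: rank ker ∂_1 − rank ∂_2 = (3 − 2) − 1 = 0, and the invariant factors of ∂_2 are all 1, so H_1 = 0.
  H_2: rank ker ∂_2 − rank ∂_3 = (1 − 1) − 0 = 0, and there is no ∂_3, so H_2 = 0.

H_0 ≅ Z,  H_1 = 0,  H_2 = 0.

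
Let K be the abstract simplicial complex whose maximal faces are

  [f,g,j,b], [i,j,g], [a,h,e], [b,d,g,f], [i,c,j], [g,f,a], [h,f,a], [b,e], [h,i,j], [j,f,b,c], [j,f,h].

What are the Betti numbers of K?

Fix the vertex order a < b < c < d < e < f < g < h < i < j and write every simplex with vertices in increasing order. Then dim K = 3 and the simplices of K are:

  0-simplices (10): a, b, c, d, e, f, g, h, i, j
  1-simplices (24): ae, af, ag, ah, bc, bd, be, bf, bg, bj, cf, ci, cj, df, dg, eh, fg, fh, fj, gi, gj, hi, hj, ij
  2-simplices (17): aeh, afg, afh, bcf, bcj, bdf, bdg, bfg, bfj, bgj, cfj, cij, dfg, fgj, fhj, gij, hij
  3-simplices (3): bcfj, bdfg, bfgj

Hence C_0 ≅ Z^10, C_1 ≅ Z^24, C_2 ≅ Z^17, C_3 ≅ Z^3.

∂_1: C_1 → C_0 maps an edge to its endpoints' difference, ∂[p,q] = q − p. For instance
  ∂bf = f − b.
The resulting 10×24 matrix has rank 9, and its Smith normal form has invariant factors (1,1,1,1,1,1,1,1,1).

Boundary ∂_2: C_2 → C_1 maps a triangle to the signed sum of its edges. For instance
  ∂bcf = cf − bf + bc,
  ∂bcj = cj − bj + bc.
This gives a 24×17 integer matrix of rank 14; reducing to Smith normal form yields diagonal entries (1,1,1,1,1,1,1,1,1,1,1,1,1,1).

∂_3: C_3 → C_2 sends each 3-simplex σ to the alternating sum Σ_i (−1)^i (σ with its i-th vertex removed). For instance
  ∂bdfg = dfg − bfg + bdg − bdf,
  ∂bfgj = fgj − bgj + bfj − bfg.
The resulting 17×3 matrix has rank 3, and its Smith normal form has invariant factors (1,1,1).

Now H_k = ker ∂_k / im ∂_{k+1}, so:

  H_0: rank C_0 − rank ∂_1 = 10 − 9 = 1, and the invariant factors of ∂_1 are all 1, so H_0 = Z.
  H_1: rank ker ∂_1 − rank ∂_2 = (24 − 9) − 14 = 1, and the invariant factors of ∂_2 are all 1, so H_1 = Z.
  H_2: rank ker ∂_2 − rank ∂_3 = (17 − 14) − 3 = 0, and the invariant factors of ∂_3 are all 1, so H_2 = 0.
  H_3: rank ker ∂_3 − rank ∂_4 = (3 − 3) − 0 = 0, and there is no ∂_4, so H_3 = 0.

As a check, the Euler characteristic is 10 − 24 + 17 − 3 = 0, which agrees with 1 − 1 + 0 − 0 = 0.

Hence the Betti numbers are b_0 = 1, b_1 = 1, b_2 = 0, b_3 = 0.

b_0 = 1, b_1 = 1, b_2 = 0, b_3 = 0.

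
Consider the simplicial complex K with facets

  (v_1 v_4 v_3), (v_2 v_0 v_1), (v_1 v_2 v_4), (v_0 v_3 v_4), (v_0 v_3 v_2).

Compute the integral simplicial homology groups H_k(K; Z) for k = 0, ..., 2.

H_0 = Z,  H_1 = Z,  H_2 = 0.

We work with the vertex ordering v_0 < v_1 < v_2 < v_3 < v_4. The simplices of K, each written with vertices in increasing order, are:

  0-simplices (5): [v_0], [v_1], [v_2], [v_3], [v_4]
  1-simplices (10): [v_0,v_1], [v_0,v_2], [v_0,v_3], [v_0,v_4], [v_1,v_2], [v_1,v_3], [v_1,v_4], [v_2,v_3], [v_2,v_4], [v_3,v_4]
  2-simplices (5): [v_0,v_1,v_2], [v_0,v_2,v_3], [v_0,v_3,v_4], [v_1,v_2,v_4], [v_1,v_3,v_4]

Hence C_0 ≅ Z^5, C_1 ≅ Z^10, C_2 ≅ Z^5.

Boundary ∂_1: C_1 → C_0 is given by ∂[p,q] = [q] − [p].
The resulting 5×10 matrix has rank 4, and its Smith normal form has invariant factors (1,1,1,1).

Boundary ∂_2: C_2 → C_1 sends each 2-simplex [p,q,r] to [q,r] − [p,r] + [p,q]. For instance
  ∂[v_1,v_2,v_4] = [v_2,v_4] − [v_1,v_4] + [v_1,v_2],
  ∂[v_0,v_3,v_4] = [v_3,v_4] − [v_0,v_4] + [v_0,v_3].
The resulting 10×5 matrix has rank 5, and its Smith normal form has invariant factors (1,1,1,1,1).

Now H_k = ker ∂_k / im ∂_{k+1}, so:

  H_0: rank C_0 − rank ∂_1 = 5 − 4 = 1, and the invariant factors of ∂_1 are all 1, so H_0 ≅ Z.
  H_1: rank ker ∂_1 − rank ∂_2 = (10 − 4) − 5 = 1, and the invariant factors of ∂_2 are all 1, so H_1 ≅ Z.
  H_2: rank ker ∂_2 − rank ∂_3 = (5 − 5) − 0 = 0, and there is no ∂_3, so H_2 ≅ 0.

As a check, the Euler characteristic is 5 − 10 + 5 = 0, which agrees with 1 − 1 + 0 = 0.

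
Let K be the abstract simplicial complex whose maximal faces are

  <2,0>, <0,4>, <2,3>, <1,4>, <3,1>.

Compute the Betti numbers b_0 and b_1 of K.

Take the total order 0 < 1 < 2 < 3 < 4 on the vertex set. Then K (dimension 1) consists of the simplices:

  0-simplices (5): [0], [1], [2], [3], [4]
  1-simplices (5): [0,2], [0,4], [1,3], [1,4], [2,3]

so the chain groups are C_0 ≅ Z^5, C_1 ≅ Z^5.

Boundary ∂_1: C_1 → C_0 is given by ∂[p,q] = [q] − [p].
The resulting 5×5 matrix has rank 4, and its Smith normal form has invariant factors (1,1,1,1).

Reading off H_k = ker ∂_k / im ∂_{k+1}:

  H_0: rank C_0 − rank ∂_1 = 5 − 4 = 1, and the invariant factors of ∂_1 are all 1, so H_0 ≅ Z.
  H_1: rank ker ∂_1 − rank ∂_2 = (5 − 4) − 0 = 1, and there is no ∂_2, so H_1 ≅ Z.

(K is a triangulation of the circle S^1.)

Hence the Betti numbers are b_0 = 1, b_1 = 1.

b_0 = 1, b_1 = 1.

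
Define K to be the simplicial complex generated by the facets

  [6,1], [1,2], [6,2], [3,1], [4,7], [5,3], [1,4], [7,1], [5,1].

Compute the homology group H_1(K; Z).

Take the total order 1 < 2 < 3 < 4 < 5 < 6 < 7 on the vertex set. Then K (dimension 1) consists of the simplices:

  0-simplices (7): [1], [2], [3], [4], [5], [6], [7]
  1-simplices (9): [1,2], [1,3], [1,4], [1,5], [1,6], [1,7], [2,6], [3,5], [4,7]

giving chain groups C_0 ≅ Z^7, C_1 ≅ Z^9.

∂_1: C_1 → C_0 maps an edge to its endpoints' difference, ∂[p,q] = q − p. For instance
  ∂[3,5] = [5] − [3].
This gives a 7×9 integer matrix of rank 6; reducing to Smith normal form yields diagonal entries (1,1,1,1,1,1).

Now H_k = ker ∂_k / im ∂_{k+1}, so:

  H_1: rank ker ∂_1 − rank ∂_2 = (9 − 6) − 0 = 3, and there is no ∂_2, so H_1 ≅ Z^3.

(K is a triangulation of a wedge of 3 circles.)

H_1 ≅ Z^3.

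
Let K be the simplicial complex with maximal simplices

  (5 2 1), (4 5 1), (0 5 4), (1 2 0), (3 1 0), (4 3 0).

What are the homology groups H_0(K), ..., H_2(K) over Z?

H_0 ≅ Z,  H_1 ≅ Z,  H_2 = 0.

Order the vertices as 0 < 1 < 2 < 3 < 4 < 5. Listing each simplex with vertices in this order, K has dimension 2 with simplices:

  0-simplices (6): [0], [1], [2], [3], [4], [5]
  1-simplices (12): [0,1], [0,2], [0,3], [0,4], [0,5], [1,2], [1,3], [1,4], [1,5], [2,5], [3,4], [4,5]
  2-simplices (6): [0,1,2], [0,1,3], [0,3,4], [0,4,5], [1,2,5], [1,4,5]

so the chain groups are C_0 ≅ Z^6, C_1 ≅ Z^12, C_2 ≅ Z^6.

Boundary ∂_1: C_1 → C_0 is given by ∂[p,q] = [q] − [p]. For instance
  ∂[1,5] = [5] − [1].
The 6×12 boundary matrix has rank 5 and Smith normal form diag(1,1,1,1,1).

The boundary map ∂_2: C_2 → C_1 acts by ∂[p,q,r] = [q,r] − [p,r] + [p,q]. For instance
  ∂[0,4,5] = [4,5] − [0,5] + [0,4],
  ∂[0,1,2] = [1,2] − [0,2] + [0,1].
The resulting 12×6 matrix has rank 6, and its Smith normal form has invariant factors (1,1,1,1,1,1).

Reading off H_k = ker ∂_k / im ∂_{k+1}:

  H_0: rank C_0 − rank ∂_1 = 6 − 5 = 1, and the invariant factors of ∂_1 are all 1, so H_0 ≅ Z.
  H_1: rank ker ∂_1 − rank ∂_2 = (12 − 5) − 6 = 1, and the invariant factors of ∂_2 are all 1, so H_1 ≅ Z.
  H_2: rank ker ∂_2 − rank ∂_3 = (6 − 6) − 0 = 0, and there is no ∂_3, so H_2 ≅ 0.

As a check, the Euler characteristic is 6 − 12 + 6 = 0, which agrees with 1 − 1 + 0 = 0.
(K is a triangulation of the cylinder S^1 x I.)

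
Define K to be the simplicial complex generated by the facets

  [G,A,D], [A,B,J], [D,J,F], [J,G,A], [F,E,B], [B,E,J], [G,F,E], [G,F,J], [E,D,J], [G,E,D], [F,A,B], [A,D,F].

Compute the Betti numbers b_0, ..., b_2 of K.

Take the total order A < B < D < E < F < G < J on the vertex set. Then K (dimension 2) consists of the simplices:

  0-simplices (7): A, B, D, E, F, G, J
  1-simplices (18): AB, AD, AF, AG, AJ, BE, BF, BJ, DE, DF, DG, DJ, EF, EG, EJ, FG, FJ, GJ
  2-simplices (12): ABF, ABJ, ADF, ADG, AGJ, BEF, BEJ, DEG, DEJ, DFJ, EFG, FGJ

giving chain groups C_0 ≅ Z^7, C_1 ≅ Z^18, C_2 ≅ Z^12.

∂_1: C_1 → C_0 is given by ∂[p,q] = [q] − [p]. For instance
  ∂FJ = J − F.
The resulting 7×18 matrix has rank 6, and its Smith normal form has invariant factors (1,1,1,1,1,1).

Boundary ∂_2: C_2 → C_1 acts by ∂[p,q,r] = [q,r] − [p,r] + [p,q]. For instance
  ∂DEG = EG − DG + DE,
  ∂BEJ = EJ − BJ + BE.
The 18×12 boundary matrix has rank 12 and Smith normal form diag(1,1,1,1,1,1,1,1,1,1,1,2).

Now H_k = ker ∂_k / im ∂_{k+1}, so:

  H_0: rank C_0 − rank ∂_1 = 7 − 6 = 1, and the invariant factors of ∂_1 are all 1, so H_0 ≅ Z.
  H_1: rank ker ∂_1 − rank ∂_2 = (18 − 6) − 12 = 0, and ∂_2 has invariant factor 2 > 1, so H_1 ≅ Z/2.
  H_2: rank ker ∂_2 − rank ∂_3 = (12 − 12) − 0 = 0, and there is no ∂_3, so H_2 ≅ 0.

Hence the Betti numbers are b_0 = 1, b_1 = 0, b_2 = 0.

b_0 = 1, b_1 = 0, b_2 = 0.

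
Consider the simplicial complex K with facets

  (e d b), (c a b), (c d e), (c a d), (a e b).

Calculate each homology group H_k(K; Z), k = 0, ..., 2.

K has 5 vertices, 10 edges, 5 triangles.
rank ∂_0 = 0, rank ∂_1 = 4 ⇒ b_0 = 5 − 0 − 4 = 1; all invariant factors of ∂_1 are 1 so no torsion. So H_0 = Z.
rank ∂_1 = 4, rank ∂_2 = 5 ⇒ b_1 = 10 − 4 − 5 = 1; all invariant factors of ∂_2 are 1 so no torsion. So H_1 = Z.
rank ∂_2 = 5, rank ∂_3 = 0 ⇒ b_2 = 5 − 5 − 0 = 0. So H_2 = 0.

H_0 = Z,  H_1 = Z,  H_2 = 0.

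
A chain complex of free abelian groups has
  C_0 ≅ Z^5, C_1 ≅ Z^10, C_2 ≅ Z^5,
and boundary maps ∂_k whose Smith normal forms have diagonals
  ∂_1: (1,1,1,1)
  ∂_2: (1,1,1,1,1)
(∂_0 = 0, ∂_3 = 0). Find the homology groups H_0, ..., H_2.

H_0 = Z,  H_1 = Z,  H_2 = 0.

H_0: b_0 = 5 − 0 − 4 = 1; torsion from ∂_1 factors > 1: none. So H_0 = Z.
H_1: b_1 = 10 − 4 − 5 = 1; torsion from ∂_2 factors > 1: none. So H_1 = Z.
H_2: b_2 = 5 − 5 − 0 = 0; torsion from ∂_3 factors > 1: none. So H_2 = 0.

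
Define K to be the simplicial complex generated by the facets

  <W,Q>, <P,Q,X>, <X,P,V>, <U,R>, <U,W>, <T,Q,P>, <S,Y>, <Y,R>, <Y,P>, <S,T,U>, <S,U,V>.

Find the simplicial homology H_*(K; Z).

H_0 ≅ Z,  H_1 ≅ Z^4,  H_2 = 0.

We work with the vertex ordering P < Q < R < S < T < U < V < W < X < Y. The simplices of K, each written with vertices in increasing order, are:

  0-simplices (10): P, Q, R, S, T, U, V, W, X, Y
  1-simplices (18): PQ, PT, PV, PX, PY, QT, QW, QX, RU, RY, ST, SU, SV, SY, TU, UV, UW, VX
  2-simplices (5): PQT, PQX, PVX, STU, SUV

giving chain groups C_0 ≅ Z^10, C_1 ≅ Z^18, C_2 ≅ Z^5.

The boundary map ∂_1: C_1 → C_0 sends each edge [p,q] (with p < q) to q − p.
As a 10×18 matrix over Z this has rank 9, with invariant factors (1,1,1,1,1,1,1,1,1).

∂_2: C_2 → C_1 maps a triangle to the signed sum of its edges. For instance
  ∂PQX = QX − PX + PQ,
  ∂SUV = UV − SV + SU.
The resulting 18×5 matrix has rank 5, and its Smith normal form has invariant factors (1,1,1,1,1).

Reading off H_k = ker ∂_k / im ∂_{k+1}:

  H_0: rank C_0 − rank ∂_1 = 10 − 9 = 1, and the invariant factors of ∂_1 are all 1, so H_0 ≅ Z.
  H_1: rank ker ∂_1 − rank ∂_2 = (18 − 9) − 5 = 4, and the invariant factors of ∂_2 are all 1, so H_1 ≅ Z^4.
  H_2: rank ker ∂_2 − rank ∂_3 = (5 − 5) − 0 = 0, and there is no ∂_3, so H_2 ≅ 0.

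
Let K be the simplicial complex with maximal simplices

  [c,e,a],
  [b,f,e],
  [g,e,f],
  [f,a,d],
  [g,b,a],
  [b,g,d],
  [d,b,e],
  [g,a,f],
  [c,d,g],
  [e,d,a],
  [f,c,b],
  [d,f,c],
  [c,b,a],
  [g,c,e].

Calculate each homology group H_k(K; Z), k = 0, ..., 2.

Take the total order a < b < c < d < e < f < g on the vertex set. Then K (dimension 2) consists of the simplices:

  0-simplices (7): a, b, c, d, e, f, g
  1-simplices (21): ab, ac, ad, ae, af, ag, bc, bd, be, bf, bg, cd, ce, cf, cg, de, df, dg, ef, eg, fg
  2-simplices (14): abc, abg, ace, ade, adf, afg, bcf, bde, bdg, bef, cdf, cdg, ceg, efg

giving chain groups C_0 ≅ Z^7, C_1 ≅ Z^21, C_2 ≅ Z^14.

The boundary map ∂_1: C_1 → C_0 sends each edge [p,q] (with p < q) to q − p.
The resulting 7×21 matrix has rank 6, and its Smith normal form has invariant factors (1,1,1,1,1,1).

Boundary ∂_2: C_2 → C_1 maps a triangle to the signed sum of its edges. For instance
  ∂cdf = df − cf + cd,
  ∂bdg = dg − bg + bd.
The 21×14 boundary matrix has rank 13 and Smith normal form diag(1,1,1,1,1,1,1,1,1,1,1,1,1).

Reading off H_k = ker ∂_k / im ∂_{k+1}:

  H_0: rank C_0 − rank ∂_1 = 7 − 6 = 1, and the invariant factors of ∂_1 are all 1, so H_0 ≅ Z.
  H_1: rank ker ∂_1 − rank ∂_2 = (21 − 6) − 13 = 2, and the invariant factors of ∂_2 are all 1, so H_1 ≅ Z^2.
  H_2: rank ker ∂_2 − rank ∂_3 = (14 − 13) − 0 = 1, and there is no ∂_3, so H_2 ≅ Z.

As a check, the Euler characteristic is 7 − 21 + 14 = 0, which agrees with 1 − 2 + 1 = 0.
(K is a triangulation of the torus T^2.)

H_0 = Z,  H_1 = Z^2,  H_2 = Z.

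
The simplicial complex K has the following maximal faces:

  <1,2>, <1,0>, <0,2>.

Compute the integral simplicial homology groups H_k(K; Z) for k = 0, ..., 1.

H_0 = Z,  H_1 = Z.

We work with the vertex ordering 0 < 1 < 2. The simplices of K, each written with vertices in increasing order, are:

  0-simplices (3): [0], [1], [2]
  1-simplices (3): [0,1], [0,2], [1,2]

so the chain groups are C_0 ≅ Z^3, C_1 ≅ Z^3.

Boundary ∂_1: C_1 → C_0 maps an edge to its endpoints' difference, ∂[p,q] = q − p. For instance
  ∂[0,2] = [2] − [0].
As a 3×3 matrix over Z this has rank 2, with invariant factors (1,1).

Reading off H_k = ker ∂_k / im ∂_{k+1}:

  H_0: rank C_0 − rank ∂_1 = 3 − 2 = 1, and the invariant factors of ∂_1 are all 1, so H_0 ≅ Z.
  H_1: rank ker ∂_1 − rank ∂_2 = (3 − 2) − 0 = 1, and there is no ∂_2, so H_1 ≅ Z.

As a check, the Euler characteristic is 3 − 3 = 0, which agrees with 1 − 1 = 0.
(K is a triangulation of the circle S^1.)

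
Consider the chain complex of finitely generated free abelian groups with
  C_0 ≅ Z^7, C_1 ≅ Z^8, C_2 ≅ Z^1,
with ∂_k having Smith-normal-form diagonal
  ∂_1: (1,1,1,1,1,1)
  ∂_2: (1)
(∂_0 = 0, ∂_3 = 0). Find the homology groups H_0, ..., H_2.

H_0: b_0 = 7 − 0 − 6 = 1; torsion from ∂_1 factors > 1: none. So H_0 = Z.
H_1: b_1 = 8 − 6 − 1 = 1; torsion from ∂_2 factors > 1: none. So H_1 = Z.
H_2: b_2 = 1 − 1 − 0 = 0; torsion from ∂_3 factors > 1: none. So H_2 = 0.

H_0 = Z,  H_1 = Z,  H_2 = 0.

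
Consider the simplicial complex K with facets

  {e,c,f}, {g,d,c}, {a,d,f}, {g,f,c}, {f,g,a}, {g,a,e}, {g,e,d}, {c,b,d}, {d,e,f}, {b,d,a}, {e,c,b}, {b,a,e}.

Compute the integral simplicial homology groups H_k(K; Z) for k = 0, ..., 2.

We work with the vertex ordering a < b < c < d < e < f < g. The simplices of K, each written with vertices in increasing order, are:

  0-simplices (7): a, b, c, d, e, f, g
  1-simplices (18): ab, ad, ae, af, ag, bc, bd, be, cd, ce, cf, cg, de, df, dg, ef, eg, fg
  2-simplices (12): abd, abe, adf, aeg, afg, bcd, bce, cdg, cef, cfg, def, deg

Hence C_0 ≅ Z^7, C_1 ≅ Z^18, C_2 ≅ Z^12.

The boundary map ∂_1: C_1 → C_0 sends each edge [p,q] (with p < q) to q − p. For instance
  ∂cg = g − c.
The resulting 7×18 matrix has rank 6, and its Smith normal form has invariant factors (1,1,1,1,1,1).

∂_2: C_2 → C_1 sends each 2-simplex [p,q,r] to [q,r] − [p,r] + [p,q]. For instance
  ∂afg = fg − ag + af,
  ∂deg = eg − dg + de.
As a 18×12 matrix over Z this has rank 12, with invariant factors (1,1,1,1,1,1,1,1,1,1,1,2).

Now H_k = ker ∂_k / im ∂_{k+1}, so:

  H_0: rank C_0 − rank ∂_1 = 7 − 6 = 1, and the invariant factors of ∂_1 are all 1, so H_0 = Z.
  H_1: rank ker ∂_1 − rank ∂_2 = (18 − 6) − 12 = 0, and ∂_2 has invariant factor 2 > 1, so H_1 = Z/2.
  H_2: rank ker ∂_2 − rank ∂_3 = (12 − 12) − 0 = 0, and there is no ∂_3, so H_2 = 0.

H_0 = Z,  H_1 = Z/2,  H_2 = 0.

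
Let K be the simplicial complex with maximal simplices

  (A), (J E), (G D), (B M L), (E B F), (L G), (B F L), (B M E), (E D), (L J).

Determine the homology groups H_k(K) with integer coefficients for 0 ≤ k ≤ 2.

We work with the vertex ordering A < B < D < E < F < G < J < L < M. The simplices of K, each written with vertices in increasing order, are:

  0-simplices (9): A, B, D, E, F, G, J, L, M
  1-simplices (13): BE, BF, BL, BM, DE, DG, EF, EJ, EM, FL, GL, JL, LM
  2-simplices (4): BEF, BEM, BFL, BLM

so the chain groups are C_0 ≅ Z^9, C_1 ≅ Z^13, C_2 ≅ Z^4.

The boundary map ∂_1: C_1 → C_0 is given by ∂[p,q] = [q] − [p].
As a 9×13 matrix over Z this has rank 7, with invariant factors (1,1,1,1,1,1,1).

Boundary ∂_2: C_2 → C_1 sends each 2-simplex [p,q,r] to [q,r] − [p,r] + [p,q]. For instance
  ∂BLM = LM − BM + BL,
  ∂BFL = FL − BL + BF.
As a 13×4 matrix over Z this has rank 4, with invariant factors (1,1,1,1).

Computing H_k = (kernel of ∂_k) / (image of ∂_{k+1}):

  H_0: rank C_0 − rank ∂_1 = 9 − 7 = 2, and the invariant factors of ∂_1 are all 1, so H_0 = Z^2.
  H_1: rank ker ∂_1 − rank ∂_2 = (13 − 7) − 4 = 2, and the invariant factors of ∂_2 are all 1, so H_1 = Z^2.
  H_2: rank ker ∂_2 − rank ∂_3 = (4 − 4) − 0 = 0, and there is no ∂_3, so H_2 = 0.

H_0 ≅ Z^2,  H_1 ≅ Z^2,  H_2 = 0.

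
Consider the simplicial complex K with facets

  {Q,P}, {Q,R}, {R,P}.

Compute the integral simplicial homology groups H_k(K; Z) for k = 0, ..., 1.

Order the vertices as P < Q < R. Listing each simplex with vertices in this order, K has dimension 1 with simplices:

  0-simplices (3): P, Q, R
  1-simplices (3): PQ, PR, QR

giving chain groups C_0 ≅ Z^3, C_1 ≅ Z^3.

Boundary ∂_1: C_1 → C_0 is given by ∂[p,q] = [q] − [p]. For instance
  ∂PR = R − P.
This gives a 3×3 integer matrix of rank 2; reducing to Smith normal form yields diagonal entries (1,1).

Now H_k = ker ∂_k / im ∂_{k+1}, so:

  H_0: rank C_0 − rank ∂_1 = 3 − 2 = 1, and the invariant factors of ∂_1 are all 1, so H_0 ≅ Z.
  H_1: rank ker ∂_1 − rank ∂_2 = (3 − 2) − 0 = 1, and there is no ∂_2, so H_1 ≅ Z.

H_0 = Z,  H_1 = Z.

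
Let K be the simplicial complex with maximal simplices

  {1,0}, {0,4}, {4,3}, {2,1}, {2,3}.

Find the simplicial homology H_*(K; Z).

H_0 ≅ Z,  H_1 ≅ Z.

Fix the vertex order 0 < 1 < 2 < 3 < 4 and write every simplex with vertices in increasing order. Then dim K = 1 and the simplices of K are:

  0-simplices (5): [0], [1], [2], [3], [4]
  1-simplices (5): [0,1], [0,4], [1,2], [2,3], [3,4]

so the chain groups are C_0 ≅ Z^5, C_1 ≅ Z^5.

Boundary ∂_1: C_1 → C_0 sends each edge [p,q] (with p < q) to q − p.
The 5×5 boundary matrix has rank 4 and Smith normal form diag(1,1,1,1).

From H_k ≅ ker(∂_k) / im(∂_{k+1}) we obtain:

  H_0: rank C_0 − rank ∂_1 = 5 − 4 = 1, and the invariant factors of ∂_1 are all 1, so H_0 ≅ Z.
  H_1: rank ker ∂_1 − rank ∂_2 = (5 − 4) − 0 = 1, and there is no ∂_2, so H_1 ≅ Z.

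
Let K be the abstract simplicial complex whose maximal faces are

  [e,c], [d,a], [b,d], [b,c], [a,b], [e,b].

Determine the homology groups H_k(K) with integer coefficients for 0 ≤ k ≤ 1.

H_0 = Z,  H_1 = Z^2.

Take the total order a < b < c < d < e on the vertex set. Then K (dimension 1) consists of the simplices:

  0-simplices (5): a, b, c, d, e
  1-simplices (6): ab, ad, bc, bd, be, ce

Hence C_0 ≅ Z^5, C_1 ≅ Z^6.

The boundary map ∂_1: C_1 → C_0 maps an edge to its endpoints' difference, ∂[p,q] = q − p. For instance
  ∂ab = b − a.
This gives a 5×6 integer matrix of rank 4; reducing to Smith normal form yields diagonal entries (1,1,1,1).

Now H_k = ker ∂_k / im ∂_{k+1}, so:

  H_0: rank C_0 − rank ∂_1 = 5 − 4 = 1, and the invariant factors of ∂_1 are all 1, so H_0 = Z.
  H_1: rank ker ∂_1 − rank ∂_2 = (6 − 4) − 0 = 2, and there is no ∂_2, so H_1 = Z^2.

As a check, the Euler characteristic is 5 − 6 = -1, which agrees with 1 − 2 = -1.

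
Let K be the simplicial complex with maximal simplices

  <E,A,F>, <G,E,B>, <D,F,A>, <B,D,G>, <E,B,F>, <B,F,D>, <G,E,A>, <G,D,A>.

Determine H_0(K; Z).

K has 6 vertices, 12 edges, 8 triangles.
rank ∂_0 = 0, rank ∂_1 = 5 ⇒ b_0 = 6 − 0 − 5 = 1; all invariant factors of ∂_1 are 1 so no torsion. So H_0 ≅ Z.

H_0 ≅ Z.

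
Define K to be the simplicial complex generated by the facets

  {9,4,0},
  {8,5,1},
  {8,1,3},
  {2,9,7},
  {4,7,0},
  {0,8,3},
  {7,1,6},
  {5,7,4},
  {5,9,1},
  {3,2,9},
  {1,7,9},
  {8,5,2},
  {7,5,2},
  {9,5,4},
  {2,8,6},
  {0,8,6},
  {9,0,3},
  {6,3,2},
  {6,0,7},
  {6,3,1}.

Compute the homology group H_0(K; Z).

Take the total order 0 < 1 < 2 < 3 < 4 < 5 < 6 < 7 < 8 < 9 on the vertex set. Then K (dimension 2) consists of the simplices:

  0-simplices (10): [0], [1], [2], [3], [4], [5], [6], [7], [8], [9]
  1-simplices (30): (30 of them)
  2-simplices (20): (20 of them)

Hence C_0 ≅ Z^10, C_1 ≅ Z^30, C_2 ≅ Z^20.

The boundary map ∂_1: C_1 → C_0 is given by ∂[p,q] = [q] − [p].
The 10×30 boundary matrix has rank 9 and Smith normal form diag(1,1,1,1,1,1,1,1,1).

Boundary ∂_2: C_2 → C_1 sends each 2-simplex [p,q,r] to [q,r] − [p,r] + [p,q]. For instance
  ∂[0,6,7] = [6,7] − [0,7] + [0,6],
  ∂[2,3,6] = [3,6] − [2,6] + [2,3].
This gives a 30×20 integer matrix of rank 20; reducing to Smith normal form yields diagonal entries (1,1,1,1,1,1,1,1,1,1,1,1,1,1,1,1,1,1,1,2).

From H_k ≅ ker(∂_k) / im(∂_{k+1}) we obtain:

  H_0: rank C_0 − rank ∂_1 = 10 − 9 = 1, and the invariant factors of ∂_1 are all 1, so H_0 = Z.

(K is a triangulation of the Klein bottle.)

H_0 ≅ Z.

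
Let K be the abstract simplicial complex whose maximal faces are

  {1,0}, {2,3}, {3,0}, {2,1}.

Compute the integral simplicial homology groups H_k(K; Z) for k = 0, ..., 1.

Order the vertices as 0 < 1 < 2 < 3. Listing each simplex with vertices in this order, K has dimension 1 with simplices:

  0-simplices (4): [0], [1], [2], [3]
  1-simplices (4): [0,1], [0,3], [1,2], [2,3]

so the chain groups are C_0 ≅ Z^4, C_1 ≅ Z^4.

The boundary map ∂_1: C_1 → C_0 sends each edge [p,q] (with p < q) to q − p.
This gives a 4×4 integer matrix of rank 3; reducing to Smith normal form yields diagonal entries (1,1,1).

Now H_k = ker ∂_k / im ∂_{k+1}, so:

  H_0: rank C_0 − rank ∂_1 = 4 − 3 = 1, and the invariant factors of ∂_1 are all 1, so H_0 ≅ Z.
  H_1: rank ker ∂_1 − rank ∂_2 = (4 − 3) − 0 = 1, and there is no ∂_2, so H_1 ≅ Z.

As a check, the Euler characteristic is 4 − 4 = 0, which agrees with 1 − 1 = 0.

H_0 ≅ Z,  H_1 ≅ Z.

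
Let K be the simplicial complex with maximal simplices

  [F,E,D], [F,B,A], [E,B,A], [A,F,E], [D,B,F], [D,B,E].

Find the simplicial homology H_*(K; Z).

H_0 ≅ Z,  H_1 = 0,  H_2 ≅ Z.

Order the vertices as A < B < D < E < F. Listing each simplex with vertices in this order, K has dimension 2 with simplices:

  0-simplices (5): A, B, D, E, F
  1-simplices (9): AB, AE, AF, BD, BE, BF, DE, DF, EF
  2-simplices (6): ABE, ABF, AEF, BDE, BDF, DEF

Hence C_0 ≅ Z^5, C_1 ≅ Z^9, C_2 ≅ Z^6.

The boundary map ∂_1: C_1 → C_0 is given by ∂[p,q] = [q] − [p]. For instance
  ∂EF = F − E.
The resulting 5×9 matrix has rank 4, and its Smith normal form has invariant factors (1,1,1,1).

∂_2: C_2 → C_1 sends each 2-simplex [p,q,r] to [q,r] − [p,r] + [p,q]. For instance
  ∂AEF = EF − AF + AE,
  ∂BDF = DF − BF + BD.
This gives a 9×6 integer matrix of rank 5; reducing to Smith normal form yields diagonal entries (1,1,1,1,1).

Now H_k = ker ∂_k / im ∂_{k+1}, so:

  H_0: rank C_0 − rank ∂_1 = 5 − 4 = 1, and the invariant factors of ∂_1 are all 1, so H_0 ≅ Z.
  H_1: rank ker ∂_1 − rank ∂_2 = (9 − 4) − 5 = 0, and the invariant factors of ∂_2 are all 1, so H_1 ≅ 0.
  H_2: rank ker ∂_2 − rank ∂_3 = (6 − 5) − 0 = 1, and there is no ∂_3, so H_2 ≅ Z.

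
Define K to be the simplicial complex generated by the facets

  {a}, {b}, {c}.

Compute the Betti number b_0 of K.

b_0 = 3.

Fix the vertex order a < b < c and write every simplex with vertices in increasing order. Then dim K = 0 and the simplices of K are:

  0-simplices (3): a, b, c

giving chain groups C_0 ≅ Z^3.

From H_k ≅ ker(∂_k) / im(∂_{k+1}) we obtain:

  H_0: rank C_0 − rank ∂_1 = 3 − 0 = 3, and there is no ∂_1, so H_0 = Z^3.

(K is a triangulation of a set of 3 points.)

Hence the Betti numbers are b_0 = 3.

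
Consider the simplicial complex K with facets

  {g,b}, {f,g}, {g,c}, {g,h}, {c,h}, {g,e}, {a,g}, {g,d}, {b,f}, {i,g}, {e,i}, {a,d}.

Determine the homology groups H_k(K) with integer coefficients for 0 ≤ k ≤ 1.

H_0 ≅ Z,  H_1 ≅ Z^4.

We work with the vertex ordering a < b < c < d < e < f < g < h < i. The simplices of K, each written with vertices in increasing order, are:

  0-simplices (9): a, b, c, d, e, f, g, h, i
  1-simplices (12): ad, ag, bf, bg, cg, ch, dg, eg, ei, fg, gh, gi

Hence C_0 ≅ Z^9, C_1 ≅ Z^12.

Boundary ∂_1: C_1 → C_0 sends each edge [p,q] (with p < q) to q − p.
The 9×12 boundary matrix has rank 8 and Smith normal form diag(1,1,1,1,1,1,1,1).

Computing H_k = (kernel of ∂_k) / (image of ∂_{k+1}):

  H_0: rank C_0 − rank ∂_1 = 9 − 8 = 1, and the invariant factors of ∂_1 are all 1, so H_0 ≅ Z.
  H_1: rank ker ∂_1 − rank ∂_2 = (12 − 8) − 0 = 4, and there is no ∂_2, so H_1 ≅ Z^4.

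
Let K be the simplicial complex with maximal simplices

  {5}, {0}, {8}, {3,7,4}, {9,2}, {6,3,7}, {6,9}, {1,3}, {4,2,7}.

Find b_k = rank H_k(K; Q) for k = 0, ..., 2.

Fix the vertex order 0 < 1 < 2 < 3 < 4 < 5 < 6 < 7 < 8 < 9 and write every simplex with vertices in increasing order. Then dim K = 2 and the simplices of K are:

  0-simplices (10): [0], [1], [2], [3], [4], [5], [6], [7], [8], [9]
  1-simplices (10): [1,3], [2,4], [2,7], [2,9], [3,4], [3,6], [3,7], [4,7], [6,7], [6,9]
  2-simplices (3): [2,4,7], [3,4,7], [3,6,7]

Hence C_0 ≅ Z^10, C_1 ≅ Z^10, C_2 ≅ Z^3.

Boundary ∂_1: C_1 → C_0 is given by ∂[p,q] = [q] − [p]. For instance
  ∂[6,7] = [7] − [6].
This gives a 10×10 integer matrix of rank 6; reducing to Smith normal form yields diagonal entries (1,1,1,1,1,1).

The boundary map ∂_2: C_2 → C_1 acts by ∂[p,q,r] = [q,r] − [p,r] + [p,q]. For instance
  ∂[3,6,7] = [6,7] − [3,7] + [3,6],
  ∂[2,4,7] = [4,7] − [2,7] + [2,4].
The resulting 10×3 matrix has rank 3, and its Smith normal form has invariant factors (1,1,1).

From H_k ≅ ker(∂_k) / im(∂_{k+1}) we obtain:

  H_0: rank C_0 − rank ∂_1 = 10 − 6 = 4, and the invariant factors of ∂_1 are all 1, so H_0 = Z^4.
  H_1: rank ker ∂_1 − rank ∂_2 = (10 − 6) − 3 = 1, and the invariant factors of ∂_2 are all 1, so H_1 = Z.
  H_2: rank ker ∂_2 − rank ∂_3 = (3 − 3) − 0 = 0, and there is no ∂_3, so H_2 = 0.

As a check, the Euler characteristic is 10 − 10 + 3 = 3, which agrees with 4 − 1 + 0 = 3.

Hence the Betti numbers are b_0 = 4, b_1 = 1, b_2 = 0.

b_0 = 4, b_1 = 1, b_2 = 0.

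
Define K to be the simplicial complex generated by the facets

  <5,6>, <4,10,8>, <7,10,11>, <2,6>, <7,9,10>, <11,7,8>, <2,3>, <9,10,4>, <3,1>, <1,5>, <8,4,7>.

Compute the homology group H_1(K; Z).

Take the total order 1 < 2 < 3 < 4 < 5 < 6 < 7 < 8 < 9 < 10 < 11 on the vertex set. Then K (dimension 2) consists of the simplices:

  0-simplices (11): [1], [2], [3], [4], [5], [6], [7], [8], [9], [10], [11]
  1-simplices (17): [1,3], [1,5], [2,3], [2,6], [4,7], [4,8], [4,9], [4,10], [5,6], [7,8], [7,9], [7,10], [7,11], [8,10], [8,11], [9,10], [10,11]
  2-simplices (6): [4,7,8], [4,8,10], [4,9,10], [7,8,11], [7,9,10], [7,10,11]

so the chain groups are C_0 ≅ Z^11, C_1 ≅ Z^17, C_2 ≅ Z^6.

∂_1: C_1 → C_0 sends each edge [p,q] (with p < q) to q − p. For instance
  ∂[8,10] = [10] − [8].
As a 11×17 matrix over Z this has rank 9, with invariant factors (1,1,1,1,1,1,1,1,1).

∂_2: C_2 → C_1 acts by ∂[p,q,r] = [q,r] − [p,r] + [p,q]. For instance
  ∂[7,8,11] = [8,11] − [7,11] + [7,8],
  ∂[4,8,10] = [8,10] − [4,10] + [4,8].
The resulting 17×6 matrix has rank 6, and its Smith normal form has invariant factors (1,1,1,1,1,1).

From H_k ≅ ker(∂_k) / im(∂_{k+1}) we obtain:

  H_1: rank ker ∂_1 − rank ∂_2 = (17 − 9) − 6 = 2, and the invariant factors of ∂_2 are all 1, so H_1 = Z^2.

H_1 ≅ Z^2.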